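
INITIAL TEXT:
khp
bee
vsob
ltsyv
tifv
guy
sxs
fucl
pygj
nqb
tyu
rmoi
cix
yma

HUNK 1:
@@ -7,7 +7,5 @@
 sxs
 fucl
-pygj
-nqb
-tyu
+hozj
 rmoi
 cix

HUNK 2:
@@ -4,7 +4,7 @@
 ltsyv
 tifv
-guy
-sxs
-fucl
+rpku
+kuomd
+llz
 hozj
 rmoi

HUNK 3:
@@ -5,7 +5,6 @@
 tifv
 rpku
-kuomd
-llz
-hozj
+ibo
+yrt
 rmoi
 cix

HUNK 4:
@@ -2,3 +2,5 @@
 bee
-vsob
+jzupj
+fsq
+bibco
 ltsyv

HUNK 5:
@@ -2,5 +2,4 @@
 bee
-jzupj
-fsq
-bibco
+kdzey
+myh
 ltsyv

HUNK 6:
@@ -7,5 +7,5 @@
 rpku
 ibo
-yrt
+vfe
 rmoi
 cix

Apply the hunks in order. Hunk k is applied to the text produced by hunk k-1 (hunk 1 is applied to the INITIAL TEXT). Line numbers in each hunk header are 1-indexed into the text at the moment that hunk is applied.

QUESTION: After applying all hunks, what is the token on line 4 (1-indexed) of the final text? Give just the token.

Answer: myh

Derivation:
Hunk 1: at line 7 remove [pygj,nqb,tyu] add [hozj] -> 12 lines: khp bee vsob ltsyv tifv guy sxs fucl hozj rmoi cix yma
Hunk 2: at line 4 remove [guy,sxs,fucl] add [rpku,kuomd,llz] -> 12 lines: khp bee vsob ltsyv tifv rpku kuomd llz hozj rmoi cix yma
Hunk 3: at line 5 remove [kuomd,llz,hozj] add [ibo,yrt] -> 11 lines: khp bee vsob ltsyv tifv rpku ibo yrt rmoi cix yma
Hunk 4: at line 2 remove [vsob] add [jzupj,fsq,bibco] -> 13 lines: khp bee jzupj fsq bibco ltsyv tifv rpku ibo yrt rmoi cix yma
Hunk 5: at line 2 remove [jzupj,fsq,bibco] add [kdzey,myh] -> 12 lines: khp bee kdzey myh ltsyv tifv rpku ibo yrt rmoi cix yma
Hunk 6: at line 7 remove [yrt] add [vfe] -> 12 lines: khp bee kdzey myh ltsyv tifv rpku ibo vfe rmoi cix yma
Final line 4: myh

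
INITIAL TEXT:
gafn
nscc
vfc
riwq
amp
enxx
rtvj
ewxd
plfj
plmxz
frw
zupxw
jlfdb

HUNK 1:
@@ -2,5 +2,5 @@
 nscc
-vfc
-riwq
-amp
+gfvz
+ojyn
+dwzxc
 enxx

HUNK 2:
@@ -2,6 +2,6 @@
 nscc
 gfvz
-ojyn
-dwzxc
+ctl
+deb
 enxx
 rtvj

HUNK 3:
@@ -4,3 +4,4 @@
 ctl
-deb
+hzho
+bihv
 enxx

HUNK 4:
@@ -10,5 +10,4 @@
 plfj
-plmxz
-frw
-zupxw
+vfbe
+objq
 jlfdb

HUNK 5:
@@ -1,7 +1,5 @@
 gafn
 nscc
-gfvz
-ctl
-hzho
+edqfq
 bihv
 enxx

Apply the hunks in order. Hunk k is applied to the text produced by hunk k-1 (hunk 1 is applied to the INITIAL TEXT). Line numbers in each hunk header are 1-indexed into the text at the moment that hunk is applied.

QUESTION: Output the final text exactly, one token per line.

Hunk 1: at line 2 remove [vfc,riwq,amp] add [gfvz,ojyn,dwzxc] -> 13 lines: gafn nscc gfvz ojyn dwzxc enxx rtvj ewxd plfj plmxz frw zupxw jlfdb
Hunk 2: at line 2 remove [ojyn,dwzxc] add [ctl,deb] -> 13 lines: gafn nscc gfvz ctl deb enxx rtvj ewxd plfj plmxz frw zupxw jlfdb
Hunk 3: at line 4 remove [deb] add [hzho,bihv] -> 14 lines: gafn nscc gfvz ctl hzho bihv enxx rtvj ewxd plfj plmxz frw zupxw jlfdb
Hunk 4: at line 10 remove [plmxz,frw,zupxw] add [vfbe,objq] -> 13 lines: gafn nscc gfvz ctl hzho bihv enxx rtvj ewxd plfj vfbe objq jlfdb
Hunk 5: at line 1 remove [gfvz,ctl,hzho] add [edqfq] -> 11 lines: gafn nscc edqfq bihv enxx rtvj ewxd plfj vfbe objq jlfdb

Answer: gafn
nscc
edqfq
bihv
enxx
rtvj
ewxd
plfj
vfbe
objq
jlfdb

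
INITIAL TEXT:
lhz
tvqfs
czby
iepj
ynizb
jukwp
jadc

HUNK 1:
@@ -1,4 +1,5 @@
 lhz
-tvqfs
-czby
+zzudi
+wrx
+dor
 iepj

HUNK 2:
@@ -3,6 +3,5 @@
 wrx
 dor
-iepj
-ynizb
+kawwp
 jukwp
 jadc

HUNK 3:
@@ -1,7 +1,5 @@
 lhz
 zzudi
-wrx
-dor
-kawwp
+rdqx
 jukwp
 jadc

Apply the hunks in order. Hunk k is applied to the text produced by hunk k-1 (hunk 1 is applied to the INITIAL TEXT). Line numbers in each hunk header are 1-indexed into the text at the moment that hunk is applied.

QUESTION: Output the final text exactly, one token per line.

Answer: lhz
zzudi
rdqx
jukwp
jadc

Derivation:
Hunk 1: at line 1 remove [tvqfs,czby] add [zzudi,wrx,dor] -> 8 lines: lhz zzudi wrx dor iepj ynizb jukwp jadc
Hunk 2: at line 3 remove [iepj,ynizb] add [kawwp] -> 7 lines: lhz zzudi wrx dor kawwp jukwp jadc
Hunk 3: at line 1 remove [wrx,dor,kawwp] add [rdqx] -> 5 lines: lhz zzudi rdqx jukwp jadc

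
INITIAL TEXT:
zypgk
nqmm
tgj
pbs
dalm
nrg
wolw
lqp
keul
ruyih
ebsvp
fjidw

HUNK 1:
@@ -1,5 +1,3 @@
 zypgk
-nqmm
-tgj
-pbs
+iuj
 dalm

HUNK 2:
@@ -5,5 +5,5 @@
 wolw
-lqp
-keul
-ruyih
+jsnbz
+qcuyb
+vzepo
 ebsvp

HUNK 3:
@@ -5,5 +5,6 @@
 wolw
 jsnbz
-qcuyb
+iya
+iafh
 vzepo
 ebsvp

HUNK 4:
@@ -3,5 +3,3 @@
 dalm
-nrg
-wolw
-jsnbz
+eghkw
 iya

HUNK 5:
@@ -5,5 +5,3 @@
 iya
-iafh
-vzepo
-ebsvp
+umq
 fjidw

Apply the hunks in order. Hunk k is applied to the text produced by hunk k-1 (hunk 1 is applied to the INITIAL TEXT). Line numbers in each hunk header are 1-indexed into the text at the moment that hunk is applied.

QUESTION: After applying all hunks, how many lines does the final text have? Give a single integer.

Hunk 1: at line 1 remove [nqmm,tgj,pbs] add [iuj] -> 10 lines: zypgk iuj dalm nrg wolw lqp keul ruyih ebsvp fjidw
Hunk 2: at line 5 remove [lqp,keul,ruyih] add [jsnbz,qcuyb,vzepo] -> 10 lines: zypgk iuj dalm nrg wolw jsnbz qcuyb vzepo ebsvp fjidw
Hunk 3: at line 5 remove [qcuyb] add [iya,iafh] -> 11 lines: zypgk iuj dalm nrg wolw jsnbz iya iafh vzepo ebsvp fjidw
Hunk 4: at line 3 remove [nrg,wolw,jsnbz] add [eghkw] -> 9 lines: zypgk iuj dalm eghkw iya iafh vzepo ebsvp fjidw
Hunk 5: at line 5 remove [iafh,vzepo,ebsvp] add [umq] -> 7 lines: zypgk iuj dalm eghkw iya umq fjidw
Final line count: 7

Answer: 7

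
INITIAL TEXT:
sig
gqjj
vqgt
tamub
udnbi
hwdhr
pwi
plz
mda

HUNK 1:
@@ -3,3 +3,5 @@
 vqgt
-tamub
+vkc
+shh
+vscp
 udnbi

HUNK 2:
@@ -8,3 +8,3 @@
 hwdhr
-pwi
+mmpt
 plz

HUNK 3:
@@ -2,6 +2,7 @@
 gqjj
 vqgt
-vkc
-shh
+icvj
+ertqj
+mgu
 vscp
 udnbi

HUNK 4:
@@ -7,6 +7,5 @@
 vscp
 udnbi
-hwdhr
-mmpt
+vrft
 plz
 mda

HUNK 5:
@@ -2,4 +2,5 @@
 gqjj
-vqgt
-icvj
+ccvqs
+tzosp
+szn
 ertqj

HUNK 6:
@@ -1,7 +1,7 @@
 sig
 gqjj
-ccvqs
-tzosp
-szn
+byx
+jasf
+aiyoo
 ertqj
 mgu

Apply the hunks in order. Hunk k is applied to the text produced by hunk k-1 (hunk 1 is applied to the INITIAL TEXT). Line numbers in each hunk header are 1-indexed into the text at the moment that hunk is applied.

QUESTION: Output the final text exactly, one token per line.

Answer: sig
gqjj
byx
jasf
aiyoo
ertqj
mgu
vscp
udnbi
vrft
plz
mda

Derivation:
Hunk 1: at line 3 remove [tamub] add [vkc,shh,vscp] -> 11 lines: sig gqjj vqgt vkc shh vscp udnbi hwdhr pwi plz mda
Hunk 2: at line 8 remove [pwi] add [mmpt] -> 11 lines: sig gqjj vqgt vkc shh vscp udnbi hwdhr mmpt plz mda
Hunk 3: at line 2 remove [vkc,shh] add [icvj,ertqj,mgu] -> 12 lines: sig gqjj vqgt icvj ertqj mgu vscp udnbi hwdhr mmpt plz mda
Hunk 4: at line 7 remove [hwdhr,mmpt] add [vrft] -> 11 lines: sig gqjj vqgt icvj ertqj mgu vscp udnbi vrft plz mda
Hunk 5: at line 2 remove [vqgt,icvj] add [ccvqs,tzosp,szn] -> 12 lines: sig gqjj ccvqs tzosp szn ertqj mgu vscp udnbi vrft plz mda
Hunk 6: at line 1 remove [ccvqs,tzosp,szn] add [byx,jasf,aiyoo] -> 12 lines: sig gqjj byx jasf aiyoo ertqj mgu vscp udnbi vrft plz mda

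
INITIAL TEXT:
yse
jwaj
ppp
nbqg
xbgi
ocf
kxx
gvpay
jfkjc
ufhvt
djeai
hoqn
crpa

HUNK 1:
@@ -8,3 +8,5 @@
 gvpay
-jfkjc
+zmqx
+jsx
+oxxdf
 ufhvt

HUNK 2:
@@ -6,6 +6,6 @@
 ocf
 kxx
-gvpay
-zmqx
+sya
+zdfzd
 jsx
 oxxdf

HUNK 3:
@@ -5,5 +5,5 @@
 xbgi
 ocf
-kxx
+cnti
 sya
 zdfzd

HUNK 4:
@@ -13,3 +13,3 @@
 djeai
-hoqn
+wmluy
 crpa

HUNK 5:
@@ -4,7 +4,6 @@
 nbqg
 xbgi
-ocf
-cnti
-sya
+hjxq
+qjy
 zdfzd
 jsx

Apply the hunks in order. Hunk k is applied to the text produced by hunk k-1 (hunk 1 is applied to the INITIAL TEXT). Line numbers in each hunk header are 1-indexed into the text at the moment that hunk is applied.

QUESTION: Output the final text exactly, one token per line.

Hunk 1: at line 8 remove [jfkjc] add [zmqx,jsx,oxxdf] -> 15 lines: yse jwaj ppp nbqg xbgi ocf kxx gvpay zmqx jsx oxxdf ufhvt djeai hoqn crpa
Hunk 2: at line 6 remove [gvpay,zmqx] add [sya,zdfzd] -> 15 lines: yse jwaj ppp nbqg xbgi ocf kxx sya zdfzd jsx oxxdf ufhvt djeai hoqn crpa
Hunk 3: at line 5 remove [kxx] add [cnti] -> 15 lines: yse jwaj ppp nbqg xbgi ocf cnti sya zdfzd jsx oxxdf ufhvt djeai hoqn crpa
Hunk 4: at line 13 remove [hoqn] add [wmluy] -> 15 lines: yse jwaj ppp nbqg xbgi ocf cnti sya zdfzd jsx oxxdf ufhvt djeai wmluy crpa
Hunk 5: at line 4 remove [ocf,cnti,sya] add [hjxq,qjy] -> 14 lines: yse jwaj ppp nbqg xbgi hjxq qjy zdfzd jsx oxxdf ufhvt djeai wmluy crpa

Answer: yse
jwaj
ppp
nbqg
xbgi
hjxq
qjy
zdfzd
jsx
oxxdf
ufhvt
djeai
wmluy
crpa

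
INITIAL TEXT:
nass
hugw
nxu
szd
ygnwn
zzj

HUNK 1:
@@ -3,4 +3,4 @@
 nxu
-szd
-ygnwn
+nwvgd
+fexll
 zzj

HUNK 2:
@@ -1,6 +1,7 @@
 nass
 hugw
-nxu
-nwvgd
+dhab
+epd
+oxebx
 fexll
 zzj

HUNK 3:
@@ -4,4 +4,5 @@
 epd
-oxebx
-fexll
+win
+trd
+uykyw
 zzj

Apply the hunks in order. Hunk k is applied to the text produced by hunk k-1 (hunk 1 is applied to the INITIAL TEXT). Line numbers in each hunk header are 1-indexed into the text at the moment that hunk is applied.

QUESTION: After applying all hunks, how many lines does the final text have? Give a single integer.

Hunk 1: at line 3 remove [szd,ygnwn] add [nwvgd,fexll] -> 6 lines: nass hugw nxu nwvgd fexll zzj
Hunk 2: at line 1 remove [nxu,nwvgd] add [dhab,epd,oxebx] -> 7 lines: nass hugw dhab epd oxebx fexll zzj
Hunk 3: at line 4 remove [oxebx,fexll] add [win,trd,uykyw] -> 8 lines: nass hugw dhab epd win trd uykyw zzj
Final line count: 8

Answer: 8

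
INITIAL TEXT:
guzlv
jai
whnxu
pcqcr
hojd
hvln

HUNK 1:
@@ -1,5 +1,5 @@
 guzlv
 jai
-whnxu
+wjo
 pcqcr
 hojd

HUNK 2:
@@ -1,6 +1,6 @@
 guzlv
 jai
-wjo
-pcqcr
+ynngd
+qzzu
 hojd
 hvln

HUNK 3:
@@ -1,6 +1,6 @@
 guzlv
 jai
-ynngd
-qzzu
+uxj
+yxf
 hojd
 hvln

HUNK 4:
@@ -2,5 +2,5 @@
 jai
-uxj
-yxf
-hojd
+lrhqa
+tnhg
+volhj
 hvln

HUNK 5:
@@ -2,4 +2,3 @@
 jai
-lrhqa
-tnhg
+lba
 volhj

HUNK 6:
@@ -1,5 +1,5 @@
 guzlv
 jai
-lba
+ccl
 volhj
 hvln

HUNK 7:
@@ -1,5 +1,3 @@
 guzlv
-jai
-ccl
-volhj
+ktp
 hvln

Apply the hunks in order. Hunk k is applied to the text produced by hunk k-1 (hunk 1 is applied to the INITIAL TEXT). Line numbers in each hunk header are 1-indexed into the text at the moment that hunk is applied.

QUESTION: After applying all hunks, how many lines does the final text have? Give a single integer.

Answer: 3

Derivation:
Hunk 1: at line 1 remove [whnxu] add [wjo] -> 6 lines: guzlv jai wjo pcqcr hojd hvln
Hunk 2: at line 1 remove [wjo,pcqcr] add [ynngd,qzzu] -> 6 lines: guzlv jai ynngd qzzu hojd hvln
Hunk 3: at line 1 remove [ynngd,qzzu] add [uxj,yxf] -> 6 lines: guzlv jai uxj yxf hojd hvln
Hunk 4: at line 2 remove [uxj,yxf,hojd] add [lrhqa,tnhg,volhj] -> 6 lines: guzlv jai lrhqa tnhg volhj hvln
Hunk 5: at line 2 remove [lrhqa,tnhg] add [lba] -> 5 lines: guzlv jai lba volhj hvln
Hunk 6: at line 1 remove [lba] add [ccl] -> 5 lines: guzlv jai ccl volhj hvln
Hunk 7: at line 1 remove [jai,ccl,volhj] add [ktp] -> 3 lines: guzlv ktp hvln
Final line count: 3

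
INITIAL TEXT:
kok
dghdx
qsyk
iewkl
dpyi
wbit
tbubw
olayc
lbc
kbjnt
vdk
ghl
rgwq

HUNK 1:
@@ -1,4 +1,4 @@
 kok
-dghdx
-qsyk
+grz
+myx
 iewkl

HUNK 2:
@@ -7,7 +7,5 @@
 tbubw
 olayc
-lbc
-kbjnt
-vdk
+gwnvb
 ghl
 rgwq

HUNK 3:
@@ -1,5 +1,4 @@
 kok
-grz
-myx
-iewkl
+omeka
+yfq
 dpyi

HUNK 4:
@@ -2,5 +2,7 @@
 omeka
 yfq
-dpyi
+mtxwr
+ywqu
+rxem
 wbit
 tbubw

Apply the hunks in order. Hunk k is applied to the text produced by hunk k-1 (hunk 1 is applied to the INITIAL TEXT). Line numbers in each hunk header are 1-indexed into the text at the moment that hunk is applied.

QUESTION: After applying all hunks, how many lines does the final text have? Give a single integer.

Answer: 12

Derivation:
Hunk 1: at line 1 remove [dghdx,qsyk] add [grz,myx] -> 13 lines: kok grz myx iewkl dpyi wbit tbubw olayc lbc kbjnt vdk ghl rgwq
Hunk 2: at line 7 remove [lbc,kbjnt,vdk] add [gwnvb] -> 11 lines: kok grz myx iewkl dpyi wbit tbubw olayc gwnvb ghl rgwq
Hunk 3: at line 1 remove [grz,myx,iewkl] add [omeka,yfq] -> 10 lines: kok omeka yfq dpyi wbit tbubw olayc gwnvb ghl rgwq
Hunk 4: at line 2 remove [dpyi] add [mtxwr,ywqu,rxem] -> 12 lines: kok omeka yfq mtxwr ywqu rxem wbit tbubw olayc gwnvb ghl rgwq
Final line count: 12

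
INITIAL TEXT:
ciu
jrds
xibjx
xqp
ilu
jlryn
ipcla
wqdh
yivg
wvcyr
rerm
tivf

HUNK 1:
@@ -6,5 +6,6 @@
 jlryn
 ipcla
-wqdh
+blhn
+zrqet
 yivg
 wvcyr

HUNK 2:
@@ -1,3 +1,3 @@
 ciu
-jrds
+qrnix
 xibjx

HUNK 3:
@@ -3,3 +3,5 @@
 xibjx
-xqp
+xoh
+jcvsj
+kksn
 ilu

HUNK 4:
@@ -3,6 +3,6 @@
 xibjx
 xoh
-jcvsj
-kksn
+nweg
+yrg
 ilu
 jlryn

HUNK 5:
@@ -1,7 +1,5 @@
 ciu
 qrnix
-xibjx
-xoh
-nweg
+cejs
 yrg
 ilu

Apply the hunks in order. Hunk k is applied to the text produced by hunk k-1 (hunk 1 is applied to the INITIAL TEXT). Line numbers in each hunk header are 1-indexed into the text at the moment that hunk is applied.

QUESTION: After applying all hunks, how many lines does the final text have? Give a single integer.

Hunk 1: at line 6 remove [wqdh] add [blhn,zrqet] -> 13 lines: ciu jrds xibjx xqp ilu jlryn ipcla blhn zrqet yivg wvcyr rerm tivf
Hunk 2: at line 1 remove [jrds] add [qrnix] -> 13 lines: ciu qrnix xibjx xqp ilu jlryn ipcla blhn zrqet yivg wvcyr rerm tivf
Hunk 3: at line 3 remove [xqp] add [xoh,jcvsj,kksn] -> 15 lines: ciu qrnix xibjx xoh jcvsj kksn ilu jlryn ipcla blhn zrqet yivg wvcyr rerm tivf
Hunk 4: at line 3 remove [jcvsj,kksn] add [nweg,yrg] -> 15 lines: ciu qrnix xibjx xoh nweg yrg ilu jlryn ipcla blhn zrqet yivg wvcyr rerm tivf
Hunk 5: at line 1 remove [xibjx,xoh,nweg] add [cejs] -> 13 lines: ciu qrnix cejs yrg ilu jlryn ipcla blhn zrqet yivg wvcyr rerm tivf
Final line count: 13

Answer: 13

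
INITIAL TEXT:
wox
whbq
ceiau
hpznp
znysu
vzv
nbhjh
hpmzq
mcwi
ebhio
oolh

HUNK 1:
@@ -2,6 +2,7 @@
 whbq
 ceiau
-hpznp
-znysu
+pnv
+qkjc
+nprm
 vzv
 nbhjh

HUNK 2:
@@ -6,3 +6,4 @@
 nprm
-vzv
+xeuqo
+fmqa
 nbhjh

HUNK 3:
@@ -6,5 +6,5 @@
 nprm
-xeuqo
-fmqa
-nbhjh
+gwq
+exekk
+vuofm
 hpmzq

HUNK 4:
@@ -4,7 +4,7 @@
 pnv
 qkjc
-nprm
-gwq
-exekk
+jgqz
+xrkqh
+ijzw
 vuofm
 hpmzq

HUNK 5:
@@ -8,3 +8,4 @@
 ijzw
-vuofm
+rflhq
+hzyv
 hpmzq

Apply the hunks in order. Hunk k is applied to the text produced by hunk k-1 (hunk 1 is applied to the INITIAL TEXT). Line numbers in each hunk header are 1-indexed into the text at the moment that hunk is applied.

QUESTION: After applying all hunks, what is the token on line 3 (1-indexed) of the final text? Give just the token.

Hunk 1: at line 2 remove [hpznp,znysu] add [pnv,qkjc,nprm] -> 12 lines: wox whbq ceiau pnv qkjc nprm vzv nbhjh hpmzq mcwi ebhio oolh
Hunk 2: at line 6 remove [vzv] add [xeuqo,fmqa] -> 13 lines: wox whbq ceiau pnv qkjc nprm xeuqo fmqa nbhjh hpmzq mcwi ebhio oolh
Hunk 3: at line 6 remove [xeuqo,fmqa,nbhjh] add [gwq,exekk,vuofm] -> 13 lines: wox whbq ceiau pnv qkjc nprm gwq exekk vuofm hpmzq mcwi ebhio oolh
Hunk 4: at line 4 remove [nprm,gwq,exekk] add [jgqz,xrkqh,ijzw] -> 13 lines: wox whbq ceiau pnv qkjc jgqz xrkqh ijzw vuofm hpmzq mcwi ebhio oolh
Hunk 5: at line 8 remove [vuofm] add [rflhq,hzyv] -> 14 lines: wox whbq ceiau pnv qkjc jgqz xrkqh ijzw rflhq hzyv hpmzq mcwi ebhio oolh
Final line 3: ceiau

Answer: ceiau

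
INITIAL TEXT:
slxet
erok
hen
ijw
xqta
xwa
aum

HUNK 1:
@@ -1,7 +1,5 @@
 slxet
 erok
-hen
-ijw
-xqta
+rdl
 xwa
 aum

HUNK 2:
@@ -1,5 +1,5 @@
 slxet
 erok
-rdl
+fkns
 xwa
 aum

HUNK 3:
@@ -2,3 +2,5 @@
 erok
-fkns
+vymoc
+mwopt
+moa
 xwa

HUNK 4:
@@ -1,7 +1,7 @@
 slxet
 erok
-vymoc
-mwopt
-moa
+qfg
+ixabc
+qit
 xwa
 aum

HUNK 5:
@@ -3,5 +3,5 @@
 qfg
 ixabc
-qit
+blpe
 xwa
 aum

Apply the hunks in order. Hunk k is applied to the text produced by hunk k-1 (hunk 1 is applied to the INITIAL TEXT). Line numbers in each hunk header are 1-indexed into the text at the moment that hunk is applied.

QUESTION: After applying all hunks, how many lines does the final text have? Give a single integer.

Answer: 7

Derivation:
Hunk 1: at line 1 remove [hen,ijw,xqta] add [rdl] -> 5 lines: slxet erok rdl xwa aum
Hunk 2: at line 1 remove [rdl] add [fkns] -> 5 lines: slxet erok fkns xwa aum
Hunk 3: at line 2 remove [fkns] add [vymoc,mwopt,moa] -> 7 lines: slxet erok vymoc mwopt moa xwa aum
Hunk 4: at line 1 remove [vymoc,mwopt,moa] add [qfg,ixabc,qit] -> 7 lines: slxet erok qfg ixabc qit xwa aum
Hunk 5: at line 3 remove [qit] add [blpe] -> 7 lines: slxet erok qfg ixabc blpe xwa aum
Final line count: 7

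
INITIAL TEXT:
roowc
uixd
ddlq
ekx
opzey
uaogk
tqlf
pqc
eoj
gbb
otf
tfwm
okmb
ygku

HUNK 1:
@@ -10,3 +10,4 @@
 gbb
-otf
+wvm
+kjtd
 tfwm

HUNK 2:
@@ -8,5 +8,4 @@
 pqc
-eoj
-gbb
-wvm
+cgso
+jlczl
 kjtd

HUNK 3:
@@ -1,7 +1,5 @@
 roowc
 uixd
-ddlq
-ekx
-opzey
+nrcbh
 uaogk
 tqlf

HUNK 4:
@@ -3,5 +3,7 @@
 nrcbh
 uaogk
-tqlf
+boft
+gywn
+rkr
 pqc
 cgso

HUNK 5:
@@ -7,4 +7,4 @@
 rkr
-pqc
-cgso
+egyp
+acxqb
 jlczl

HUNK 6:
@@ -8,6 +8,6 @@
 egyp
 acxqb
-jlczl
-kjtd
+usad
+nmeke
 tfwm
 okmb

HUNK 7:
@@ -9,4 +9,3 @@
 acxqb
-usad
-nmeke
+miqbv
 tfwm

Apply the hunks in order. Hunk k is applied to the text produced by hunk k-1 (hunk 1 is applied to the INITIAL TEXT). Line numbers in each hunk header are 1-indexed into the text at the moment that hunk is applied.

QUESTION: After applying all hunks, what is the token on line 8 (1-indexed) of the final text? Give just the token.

Hunk 1: at line 10 remove [otf] add [wvm,kjtd] -> 15 lines: roowc uixd ddlq ekx opzey uaogk tqlf pqc eoj gbb wvm kjtd tfwm okmb ygku
Hunk 2: at line 8 remove [eoj,gbb,wvm] add [cgso,jlczl] -> 14 lines: roowc uixd ddlq ekx opzey uaogk tqlf pqc cgso jlczl kjtd tfwm okmb ygku
Hunk 3: at line 1 remove [ddlq,ekx,opzey] add [nrcbh] -> 12 lines: roowc uixd nrcbh uaogk tqlf pqc cgso jlczl kjtd tfwm okmb ygku
Hunk 4: at line 3 remove [tqlf] add [boft,gywn,rkr] -> 14 lines: roowc uixd nrcbh uaogk boft gywn rkr pqc cgso jlczl kjtd tfwm okmb ygku
Hunk 5: at line 7 remove [pqc,cgso] add [egyp,acxqb] -> 14 lines: roowc uixd nrcbh uaogk boft gywn rkr egyp acxqb jlczl kjtd tfwm okmb ygku
Hunk 6: at line 8 remove [jlczl,kjtd] add [usad,nmeke] -> 14 lines: roowc uixd nrcbh uaogk boft gywn rkr egyp acxqb usad nmeke tfwm okmb ygku
Hunk 7: at line 9 remove [usad,nmeke] add [miqbv] -> 13 lines: roowc uixd nrcbh uaogk boft gywn rkr egyp acxqb miqbv tfwm okmb ygku
Final line 8: egyp

Answer: egyp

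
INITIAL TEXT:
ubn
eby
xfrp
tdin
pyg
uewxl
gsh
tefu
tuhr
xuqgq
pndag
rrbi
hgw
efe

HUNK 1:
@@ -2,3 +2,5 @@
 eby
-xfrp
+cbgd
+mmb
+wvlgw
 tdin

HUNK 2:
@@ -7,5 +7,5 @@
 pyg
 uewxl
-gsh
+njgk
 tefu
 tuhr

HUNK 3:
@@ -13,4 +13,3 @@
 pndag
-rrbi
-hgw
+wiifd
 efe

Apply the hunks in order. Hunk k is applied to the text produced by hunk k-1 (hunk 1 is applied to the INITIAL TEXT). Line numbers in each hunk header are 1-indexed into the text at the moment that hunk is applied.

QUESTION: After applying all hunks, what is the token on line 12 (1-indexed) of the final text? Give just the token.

Answer: xuqgq

Derivation:
Hunk 1: at line 2 remove [xfrp] add [cbgd,mmb,wvlgw] -> 16 lines: ubn eby cbgd mmb wvlgw tdin pyg uewxl gsh tefu tuhr xuqgq pndag rrbi hgw efe
Hunk 2: at line 7 remove [gsh] add [njgk] -> 16 lines: ubn eby cbgd mmb wvlgw tdin pyg uewxl njgk tefu tuhr xuqgq pndag rrbi hgw efe
Hunk 3: at line 13 remove [rrbi,hgw] add [wiifd] -> 15 lines: ubn eby cbgd mmb wvlgw tdin pyg uewxl njgk tefu tuhr xuqgq pndag wiifd efe
Final line 12: xuqgq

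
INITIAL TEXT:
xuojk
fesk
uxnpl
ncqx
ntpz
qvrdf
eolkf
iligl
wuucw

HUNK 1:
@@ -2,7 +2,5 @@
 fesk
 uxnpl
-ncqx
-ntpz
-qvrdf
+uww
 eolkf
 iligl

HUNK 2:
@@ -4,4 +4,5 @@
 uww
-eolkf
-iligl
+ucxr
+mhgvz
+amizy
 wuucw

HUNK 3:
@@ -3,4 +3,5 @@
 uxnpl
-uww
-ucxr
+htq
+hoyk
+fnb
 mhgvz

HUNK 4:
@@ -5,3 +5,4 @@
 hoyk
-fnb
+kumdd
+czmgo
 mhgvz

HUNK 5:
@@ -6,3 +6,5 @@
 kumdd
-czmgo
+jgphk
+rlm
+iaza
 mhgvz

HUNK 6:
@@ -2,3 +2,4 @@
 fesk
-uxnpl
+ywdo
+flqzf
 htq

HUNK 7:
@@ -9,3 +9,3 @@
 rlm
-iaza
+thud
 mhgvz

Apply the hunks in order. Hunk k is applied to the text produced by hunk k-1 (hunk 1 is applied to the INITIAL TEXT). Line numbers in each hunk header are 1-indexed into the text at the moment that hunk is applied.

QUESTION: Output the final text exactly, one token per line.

Hunk 1: at line 2 remove [ncqx,ntpz,qvrdf] add [uww] -> 7 lines: xuojk fesk uxnpl uww eolkf iligl wuucw
Hunk 2: at line 4 remove [eolkf,iligl] add [ucxr,mhgvz,amizy] -> 8 lines: xuojk fesk uxnpl uww ucxr mhgvz amizy wuucw
Hunk 3: at line 3 remove [uww,ucxr] add [htq,hoyk,fnb] -> 9 lines: xuojk fesk uxnpl htq hoyk fnb mhgvz amizy wuucw
Hunk 4: at line 5 remove [fnb] add [kumdd,czmgo] -> 10 lines: xuojk fesk uxnpl htq hoyk kumdd czmgo mhgvz amizy wuucw
Hunk 5: at line 6 remove [czmgo] add [jgphk,rlm,iaza] -> 12 lines: xuojk fesk uxnpl htq hoyk kumdd jgphk rlm iaza mhgvz amizy wuucw
Hunk 6: at line 2 remove [uxnpl] add [ywdo,flqzf] -> 13 lines: xuojk fesk ywdo flqzf htq hoyk kumdd jgphk rlm iaza mhgvz amizy wuucw
Hunk 7: at line 9 remove [iaza] add [thud] -> 13 lines: xuojk fesk ywdo flqzf htq hoyk kumdd jgphk rlm thud mhgvz amizy wuucw

Answer: xuojk
fesk
ywdo
flqzf
htq
hoyk
kumdd
jgphk
rlm
thud
mhgvz
amizy
wuucw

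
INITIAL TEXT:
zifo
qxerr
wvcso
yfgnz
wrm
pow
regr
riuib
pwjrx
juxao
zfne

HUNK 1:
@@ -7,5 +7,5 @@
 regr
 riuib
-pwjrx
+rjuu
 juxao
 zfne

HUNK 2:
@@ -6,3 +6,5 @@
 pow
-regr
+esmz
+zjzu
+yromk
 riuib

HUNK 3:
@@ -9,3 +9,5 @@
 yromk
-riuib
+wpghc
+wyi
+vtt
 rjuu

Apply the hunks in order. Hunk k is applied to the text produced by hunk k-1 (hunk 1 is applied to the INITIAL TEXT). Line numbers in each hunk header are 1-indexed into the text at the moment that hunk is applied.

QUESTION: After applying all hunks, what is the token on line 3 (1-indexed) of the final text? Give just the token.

Answer: wvcso

Derivation:
Hunk 1: at line 7 remove [pwjrx] add [rjuu] -> 11 lines: zifo qxerr wvcso yfgnz wrm pow regr riuib rjuu juxao zfne
Hunk 2: at line 6 remove [regr] add [esmz,zjzu,yromk] -> 13 lines: zifo qxerr wvcso yfgnz wrm pow esmz zjzu yromk riuib rjuu juxao zfne
Hunk 3: at line 9 remove [riuib] add [wpghc,wyi,vtt] -> 15 lines: zifo qxerr wvcso yfgnz wrm pow esmz zjzu yromk wpghc wyi vtt rjuu juxao zfne
Final line 3: wvcso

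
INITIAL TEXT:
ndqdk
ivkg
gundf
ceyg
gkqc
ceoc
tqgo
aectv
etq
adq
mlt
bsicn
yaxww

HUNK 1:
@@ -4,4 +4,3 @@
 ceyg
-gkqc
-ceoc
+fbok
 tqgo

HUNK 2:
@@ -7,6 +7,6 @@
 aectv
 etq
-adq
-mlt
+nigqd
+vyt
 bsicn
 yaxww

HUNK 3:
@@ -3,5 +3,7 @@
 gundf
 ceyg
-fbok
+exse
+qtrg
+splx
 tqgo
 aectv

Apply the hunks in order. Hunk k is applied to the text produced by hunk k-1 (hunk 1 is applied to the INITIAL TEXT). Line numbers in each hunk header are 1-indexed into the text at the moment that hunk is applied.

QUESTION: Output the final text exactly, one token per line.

Answer: ndqdk
ivkg
gundf
ceyg
exse
qtrg
splx
tqgo
aectv
etq
nigqd
vyt
bsicn
yaxww

Derivation:
Hunk 1: at line 4 remove [gkqc,ceoc] add [fbok] -> 12 lines: ndqdk ivkg gundf ceyg fbok tqgo aectv etq adq mlt bsicn yaxww
Hunk 2: at line 7 remove [adq,mlt] add [nigqd,vyt] -> 12 lines: ndqdk ivkg gundf ceyg fbok tqgo aectv etq nigqd vyt bsicn yaxww
Hunk 3: at line 3 remove [fbok] add [exse,qtrg,splx] -> 14 lines: ndqdk ivkg gundf ceyg exse qtrg splx tqgo aectv etq nigqd vyt bsicn yaxww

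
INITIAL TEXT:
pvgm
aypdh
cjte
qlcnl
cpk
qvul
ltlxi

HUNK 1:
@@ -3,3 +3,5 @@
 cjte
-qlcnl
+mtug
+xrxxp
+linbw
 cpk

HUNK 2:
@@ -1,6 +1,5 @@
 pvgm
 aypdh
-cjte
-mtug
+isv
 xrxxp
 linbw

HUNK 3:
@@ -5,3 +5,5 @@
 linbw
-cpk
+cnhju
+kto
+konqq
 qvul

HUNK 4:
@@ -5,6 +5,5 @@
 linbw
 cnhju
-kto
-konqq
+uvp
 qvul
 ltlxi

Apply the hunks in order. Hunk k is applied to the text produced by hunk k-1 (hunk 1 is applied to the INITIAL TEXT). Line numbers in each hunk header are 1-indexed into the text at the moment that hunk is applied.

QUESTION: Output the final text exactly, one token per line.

Answer: pvgm
aypdh
isv
xrxxp
linbw
cnhju
uvp
qvul
ltlxi

Derivation:
Hunk 1: at line 3 remove [qlcnl] add [mtug,xrxxp,linbw] -> 9 lines: pvgm aypdh cjte mtug xrxxp linbw cpk qvul ltlxi
Hunk 2: at line 1 remove [cjte,mtug] add [isv] -> 8 lines: pvgm aypdh isv xrxxp linbw cpk qvul ltlxi
Hunk 3: at line 5 remove [cpk] add [cnhju,kto,konqq] -> 10 lines: pvgm aypdh isv xrxxp linbw cnhju kto konqq qvul ltlxi
Hunk 4: at line 5 remove [kto,konqq] add [uvp] -> 9 lines: pvgm aypdh isv xrxxp linbw cnhju uvp qvul ltlxi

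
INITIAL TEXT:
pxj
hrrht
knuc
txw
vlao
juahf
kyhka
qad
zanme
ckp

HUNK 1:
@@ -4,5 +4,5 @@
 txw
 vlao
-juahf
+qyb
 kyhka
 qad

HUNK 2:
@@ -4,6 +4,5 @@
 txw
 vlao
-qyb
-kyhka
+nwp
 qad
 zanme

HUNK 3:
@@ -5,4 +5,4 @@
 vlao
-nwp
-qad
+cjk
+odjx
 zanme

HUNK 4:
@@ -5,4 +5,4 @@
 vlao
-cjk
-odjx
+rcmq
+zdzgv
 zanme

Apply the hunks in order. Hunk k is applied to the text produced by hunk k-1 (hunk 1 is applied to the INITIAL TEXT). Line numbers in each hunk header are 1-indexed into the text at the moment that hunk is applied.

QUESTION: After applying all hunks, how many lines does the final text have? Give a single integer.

Answer: 9

Derivation:
Hunk 1: at line 4 remove [juahf] add [qyb] -> 10 lines: pxj hrrht knuc txw vlao qyb kyhka qad zanme ckp
Hunk 2: at line 4 remove [qyb,kyhka] add [nwp] -> 9 lines: pxj hrrht knuc txw vlao nwp qad zanme ckp
Hunk 3: at line 5 remove [nwp,qad] add [cjk,odjx] -> 9 lines: pxj hrrht knuc txw vlao cjk odjx zanme ckp
Hunk 4: at line 5 remove [cjk,odjx] add [rcmq,zdzgv] -> 9 lines: pxj hrrht knuc txw vlao rcmq zdzgv zanme ckp
Final line count: 9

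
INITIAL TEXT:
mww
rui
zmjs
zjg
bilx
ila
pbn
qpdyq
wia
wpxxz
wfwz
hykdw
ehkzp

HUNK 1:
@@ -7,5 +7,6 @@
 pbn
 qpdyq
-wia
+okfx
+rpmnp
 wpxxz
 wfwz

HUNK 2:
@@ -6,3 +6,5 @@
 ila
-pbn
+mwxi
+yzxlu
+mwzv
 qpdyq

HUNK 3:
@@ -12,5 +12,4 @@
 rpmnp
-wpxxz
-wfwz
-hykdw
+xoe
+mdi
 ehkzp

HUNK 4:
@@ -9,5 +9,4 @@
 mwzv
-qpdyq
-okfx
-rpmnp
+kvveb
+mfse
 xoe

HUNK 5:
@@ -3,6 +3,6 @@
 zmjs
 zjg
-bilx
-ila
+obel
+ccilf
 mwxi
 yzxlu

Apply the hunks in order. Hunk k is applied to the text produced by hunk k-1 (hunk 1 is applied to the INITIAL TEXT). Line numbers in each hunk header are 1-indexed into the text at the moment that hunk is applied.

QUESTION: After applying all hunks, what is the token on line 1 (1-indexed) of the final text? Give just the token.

Hunk 1: at line 7 remove [wia] add [okfx,rpmnp] -> 14 lines: mww rui zmjs zjg bilx ila pbn qpdyq okfx rpmnp wpxxz wfwz hykdw ehkzp
Hunk 2: at line 6 remove [pbn] add [mwxi,yzxlu,mwzv] -> 16 lines: mww rui zmjs zjg bilx ila mwxi yzxlu mwzv qpdyq okfx rpmnp wpxxz wfwz hykdw ehkzp
Hunk 3: at line 12 remove [wpxxz,wfwz,hykdw] add [xoe,mdi] -> 15 lines: mww rui zmjs zjg bilx ila mwxi yzxlu mwzv qpdyq okfx rpmnp xoe mdi ehkzp
Hunk 4: at line 9 remove [qpdyq,okfx,rpmnp] add [kvveb,mfse] -> 14 lines: mww rui zmjs zjg bilx ila mwxi yzxlu mwzv kvveb mfse xoe mdi ehkzp
Hunk 5: at line 3 remove [bilx,ila] add [obel,ccilf] -> 14 lines: mww rui zmjs zjg obel ccilf mwxi yzxlu mwzv kvveb mfse xoe mdi ehkzp
Final line 1: mww

Answer: mww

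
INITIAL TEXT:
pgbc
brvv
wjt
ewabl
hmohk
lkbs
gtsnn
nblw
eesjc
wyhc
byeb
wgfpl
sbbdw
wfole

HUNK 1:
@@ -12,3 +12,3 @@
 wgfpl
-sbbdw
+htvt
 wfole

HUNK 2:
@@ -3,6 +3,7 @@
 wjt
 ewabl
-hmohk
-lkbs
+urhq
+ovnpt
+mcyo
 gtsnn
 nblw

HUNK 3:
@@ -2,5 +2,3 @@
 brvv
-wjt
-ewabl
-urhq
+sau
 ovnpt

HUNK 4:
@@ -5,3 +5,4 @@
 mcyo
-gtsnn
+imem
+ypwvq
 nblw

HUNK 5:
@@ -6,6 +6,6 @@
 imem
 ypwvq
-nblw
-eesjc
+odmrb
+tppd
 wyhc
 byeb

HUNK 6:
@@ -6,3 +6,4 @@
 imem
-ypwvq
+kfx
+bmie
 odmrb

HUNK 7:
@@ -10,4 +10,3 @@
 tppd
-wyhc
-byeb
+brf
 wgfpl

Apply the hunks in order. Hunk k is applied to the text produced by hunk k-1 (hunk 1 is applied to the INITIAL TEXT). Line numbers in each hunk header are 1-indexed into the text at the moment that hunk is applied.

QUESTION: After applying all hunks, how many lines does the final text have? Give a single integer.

Answer: 14

Derivation:
Hunk 1: at line 12 remove [sbbdw] add [htvt] -> 14 lines: pgbc brvv wjt ewabl hmohk lkbs gtsnn nblw eesjc wyhc byeb wgfpl htvt wfole
Hunk 2: at line 3 remove [hmohk,lkbs] add [urhq,ovnpt,mcyo] -> 15 lines: pgbc brvv wjt ewabl urhq ovnpt mcyo gtsnn nblw eesjc wyhc byeb wgfpl htvt wfole
Hunk 3: at line 2 remove [wjt,ewabl,urhq] add [sau] -> 13 lines: pgbc brvv sau ovnpt mcyo gtsnn nblw eesjc wyhc byeb wgfpl htvt wfole
Hunk 4: at line 5 remove [gtsnn] add [imem,ypwvq] -> 14 lines: pgbc brvv sau ovnpt mcyo imem ypwvq nblw eesjc wyhc byeb wgfpl htvt wfole
Hunk 5: at line 6 remove [nblw,eesjc] add [odmrb,tppd] -> 14 lines: pgbc brvv sau ovnpt mcyo imem ypwvq odmrb tppd wyhc byeb wgfpl htvt wfole
Hunk 6: at line 6 remove [ypwvq] add [kfx,bmie] -> 15 lines: pgbc brvv sau ovnpt mcyo imem kfx bmie odmrb tppd wyhc byeb wgfpl htvt wfole
Hunk 7: at line 10 remove [wyhc,byeb] add [brf] -> 14 lines: pgbc brvv sau ovnpt mcyo imem kfx bmie odmrb tppd brf wgfpl htvt wfole
Final line count: 14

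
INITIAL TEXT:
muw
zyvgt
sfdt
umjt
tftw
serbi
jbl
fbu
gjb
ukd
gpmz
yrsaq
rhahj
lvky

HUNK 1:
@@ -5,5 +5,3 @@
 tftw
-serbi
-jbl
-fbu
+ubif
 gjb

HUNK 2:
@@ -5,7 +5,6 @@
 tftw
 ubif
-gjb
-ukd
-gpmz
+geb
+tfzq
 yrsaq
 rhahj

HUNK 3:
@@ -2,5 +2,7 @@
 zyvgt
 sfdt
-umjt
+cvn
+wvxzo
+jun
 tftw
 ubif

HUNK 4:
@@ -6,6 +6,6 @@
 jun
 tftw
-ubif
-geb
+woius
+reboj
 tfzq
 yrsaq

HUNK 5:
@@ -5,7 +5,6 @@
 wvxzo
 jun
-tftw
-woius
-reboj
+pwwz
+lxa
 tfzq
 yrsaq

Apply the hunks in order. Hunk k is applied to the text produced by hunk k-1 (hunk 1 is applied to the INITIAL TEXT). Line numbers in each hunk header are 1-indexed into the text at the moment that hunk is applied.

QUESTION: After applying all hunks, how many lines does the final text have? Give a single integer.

Answer: 12

Derivation:
Hunk 1: at line 5 remove [serbi,jbl,fbu] add [ubif] -> 12 lines: muw zyvgt sfdt umjt tftw ubif gjb ukd gpmz yrsaq rhahj lvky
Hunk 2: at line 5 remove [gjb,ukd,gpmz] add [geb,tfzq] -> 11 lines: muw zyvgt sfdt umjt tftw ubif geb tfzq yrsaq rhahj lvky
Hunk 3: at line 2 remove [umjt] add [cvn,wvxzo,jun] -> 13 lines: muw zyvgt sfdt cvn wvxzo jun tftw ubif geb tfzq yrsaq rhahj lvky
Hunk 4: at line 6 remove [ubif,geb] add [woius,reboj] -> 13 lines: muw zyvgt sfdt cvn wvxzo jun tftw woius reboj tfzq yrsaq rhahj lvky
Hunk 5: at line 5 remove [tftw,woius,reboj] add [pwwz,lxa] -> 12 lines: muw zyvgt sfdt cvn wvxzo jun pwwz lxa tfzq yrsaq rhahj lvky
Final line count: 12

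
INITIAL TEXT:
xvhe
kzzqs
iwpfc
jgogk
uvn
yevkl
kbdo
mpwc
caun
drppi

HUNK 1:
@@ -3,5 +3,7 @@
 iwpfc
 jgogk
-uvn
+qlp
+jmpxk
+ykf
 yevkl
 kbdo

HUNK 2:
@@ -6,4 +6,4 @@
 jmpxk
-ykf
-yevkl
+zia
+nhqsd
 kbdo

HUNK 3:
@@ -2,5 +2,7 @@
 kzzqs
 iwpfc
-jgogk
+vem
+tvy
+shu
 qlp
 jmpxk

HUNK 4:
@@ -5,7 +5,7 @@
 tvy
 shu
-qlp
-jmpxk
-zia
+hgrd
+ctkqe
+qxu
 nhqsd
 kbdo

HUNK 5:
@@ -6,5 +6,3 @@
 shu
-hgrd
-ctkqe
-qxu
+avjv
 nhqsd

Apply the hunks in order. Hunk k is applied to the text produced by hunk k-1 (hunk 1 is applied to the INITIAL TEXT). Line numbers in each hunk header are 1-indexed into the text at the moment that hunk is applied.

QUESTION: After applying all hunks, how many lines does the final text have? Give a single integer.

Answer: 12

Derivation:
Hunk 1: at line 3 remove [uvn] add [qlp,jmpxk,ykf] -> 12 lines: xvhe kzzqs iwpfc jgogk qlp jmpxk ykf yevkl kbdo mpwc caun drppi
Hunk 2: at line 6 remove [ykf,yevkl] add [zia,nhqsd] -> 12 lines: xvhe kzzqs iwpfc jgogk qlp jmpxk zia nhqsd kbdo mpwc caun drppi
Hunk 3: at line 2 remove [jgogk] add [vem,tvy,shu] -> 14 lines: xvhe kzzqs iwpfc vem tvy shu qlp jmpxk zia nhqsd kbdo mpwc caun drppi
Hunk 4: at line 5 remove [qlp,jmpxk,zia] add [hgrd,ctkqe,qxu] -> 14 lines: xvhe kzzqs iwpfc vem tvy shu hgrd ctkqe qxu nhqsd kbdo mpwc caun drppi
Hunk 5: at line 6 remove [hgrd,ctkqe,qxu] add [avjv] -> 12 lines: xvhe kzzqs iwpfc vem tvy shu avjv nhqsd kbdo mpwc caun drppi
Final line count: 12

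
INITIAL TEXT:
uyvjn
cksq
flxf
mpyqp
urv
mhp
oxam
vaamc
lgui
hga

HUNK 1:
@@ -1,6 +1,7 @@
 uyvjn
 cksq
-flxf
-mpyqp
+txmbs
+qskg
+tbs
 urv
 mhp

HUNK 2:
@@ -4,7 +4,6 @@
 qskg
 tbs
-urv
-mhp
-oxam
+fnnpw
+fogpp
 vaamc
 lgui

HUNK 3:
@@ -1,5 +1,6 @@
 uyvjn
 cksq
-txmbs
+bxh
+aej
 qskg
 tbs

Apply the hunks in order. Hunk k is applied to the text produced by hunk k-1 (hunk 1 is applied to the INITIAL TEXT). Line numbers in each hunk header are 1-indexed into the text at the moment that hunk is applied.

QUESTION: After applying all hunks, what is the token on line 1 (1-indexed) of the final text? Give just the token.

Hunk 1: at line 1 remove [flxf,mpyqp] add [txmbs,qskg,tbs] -> 11 lines: uyvjn cksq txmbs qskg tbs urv mhp oxam vaamc lgui hga
Hunk 2: at line 4 remove [urv,mhp,oxam] add [fnnpw,fogpp] -> 10 lines: uyvjn cksq txmbs qskg tbs fnnpw fogpp vaamc lgui hga
Hunk 3: at line 1 remove [txmbs] add [bxh,aej] -> 11 lines: uyvjn cksq bxh aej qskg tbs fnnpw fogpp vaamc lgui hga
Final line 1: uyvjn

Answer: uyvjn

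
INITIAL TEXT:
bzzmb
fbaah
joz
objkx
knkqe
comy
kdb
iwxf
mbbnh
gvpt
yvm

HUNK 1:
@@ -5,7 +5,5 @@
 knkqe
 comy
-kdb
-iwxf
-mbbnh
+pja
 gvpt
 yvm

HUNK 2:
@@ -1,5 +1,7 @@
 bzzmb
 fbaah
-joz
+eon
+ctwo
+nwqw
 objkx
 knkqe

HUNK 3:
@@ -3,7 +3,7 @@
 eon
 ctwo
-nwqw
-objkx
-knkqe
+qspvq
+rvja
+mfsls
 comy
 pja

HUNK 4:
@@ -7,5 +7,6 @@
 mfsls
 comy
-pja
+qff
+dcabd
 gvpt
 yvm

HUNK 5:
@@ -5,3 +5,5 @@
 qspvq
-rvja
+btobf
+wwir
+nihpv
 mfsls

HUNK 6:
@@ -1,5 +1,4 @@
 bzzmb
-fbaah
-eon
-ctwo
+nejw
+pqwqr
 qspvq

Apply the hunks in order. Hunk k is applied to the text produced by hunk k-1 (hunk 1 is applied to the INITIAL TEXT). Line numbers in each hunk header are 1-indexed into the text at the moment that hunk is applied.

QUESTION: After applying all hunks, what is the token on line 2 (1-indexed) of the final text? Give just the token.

Hunk 1: at line 5 remove [kdb,iwxf,mbbnh] add [pja] -> 9 lines: bzzmb fbaah joz objkx knkqe comy pja gvpt yvm
Hunk 2: at line 1 remove [joz] add [eon,ctwo,nwqw] -> 11 lines: bzzmb fbaah eon ctwo nwqw objkx knkqe comy pja gvpt yvm
Hunk 3: at line 3 remove [nwqw,objkx,knkqe] add [qspvq,rvja,mfsls] -> 11 lines: bzzmb fbaah eon ctwo qspvq rvja mfsls comy pja gvpt yvm
Hunk 4: at line 7 remove [pja] add [qff,dcabd] -> 12 lines: bzzmb fbaah eon ctwo qspvq rvja mfsls comy qff dcabd gvpt yvm
Hunk 5: at line 5 remove [rvja] add [btobf,wwir,nihpv] -> 14 lines: bzzmb fbaah eon ctwo qspvq btobf wwir nihpv mfsls comy qff dcabd gvpt yvm
Hunk 6: at line 1 remove [fbaah,eon,ctwo] add [nejw,pqwqr] -> 13 lines: bzzmb nejw pqwqr qspvq btobf wwir nihpv mfsls comy qff dcabd gvpt yvm
Final line 2: nejw

Answer: nejw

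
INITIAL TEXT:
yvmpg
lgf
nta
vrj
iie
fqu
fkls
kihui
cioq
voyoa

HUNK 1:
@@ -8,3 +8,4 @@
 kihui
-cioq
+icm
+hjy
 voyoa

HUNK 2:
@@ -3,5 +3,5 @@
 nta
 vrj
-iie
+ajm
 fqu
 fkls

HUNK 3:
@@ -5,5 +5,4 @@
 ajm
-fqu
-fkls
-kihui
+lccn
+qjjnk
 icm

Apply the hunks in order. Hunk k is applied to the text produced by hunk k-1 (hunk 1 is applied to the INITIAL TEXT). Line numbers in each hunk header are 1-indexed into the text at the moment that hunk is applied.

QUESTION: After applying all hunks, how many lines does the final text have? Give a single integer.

Answer: 10

Derivation:
Hunk 1: at line 8 remove [cioq] add [icm,hjy] -> 11 lines: yvmpg lgf nta vrj iie fqu fkls kihui icm hjy voyoa
Hunk 2: at line 3 remove [iie] add [ajm] -> 11 lines: yvmpg lgf nta vrj ajm fqu fkls kihui icm hjy voyoa
Hunk 3: at line 5 remove [fqu,fkls,kihui] add [lccn,qjjnk] -> 10 lines: yvmpg lgf nta vrj ajm lccn qjjnk icm hjy voyoa
Final line count: 10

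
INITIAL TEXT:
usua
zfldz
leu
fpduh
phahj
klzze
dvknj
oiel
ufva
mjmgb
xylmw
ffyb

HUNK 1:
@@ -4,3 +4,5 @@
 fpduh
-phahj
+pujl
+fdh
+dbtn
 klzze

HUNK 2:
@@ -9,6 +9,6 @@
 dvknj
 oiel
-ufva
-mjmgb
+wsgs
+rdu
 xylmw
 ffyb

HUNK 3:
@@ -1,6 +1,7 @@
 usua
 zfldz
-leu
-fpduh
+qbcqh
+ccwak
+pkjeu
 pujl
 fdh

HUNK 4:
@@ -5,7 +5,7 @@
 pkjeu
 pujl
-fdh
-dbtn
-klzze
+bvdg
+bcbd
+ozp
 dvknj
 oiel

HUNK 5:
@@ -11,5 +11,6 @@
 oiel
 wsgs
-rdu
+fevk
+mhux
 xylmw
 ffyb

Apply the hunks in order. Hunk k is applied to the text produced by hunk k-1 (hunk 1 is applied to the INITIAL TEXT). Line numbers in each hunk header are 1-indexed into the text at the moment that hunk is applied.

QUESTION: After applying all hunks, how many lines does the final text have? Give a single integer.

Hunk 1: at line 4 remove [phahj] add [pujl,fdh,dbtn] -> 14 lines: usua zfldz leu fpduh pujl fdh dbtn klzze dvknj oiel ufva mjmgb xylmw ffyb
Hunk 2: at line 9 remove [ufva,mjmgb] add [wsgs,rdu] -> 14 lines: usua zfldz leu fpduh pujl fdh dbtn klzze dvknj oiel wsgs rdu xylmw ffyb
Hunk 3: at line 1 remove [leu,fpduh] add [qbcqh,ccwak,pkjeu] -> 15 lines: usua zfldz qbcqh ccwak pkjeu pujl fdh dbtn klzze dvknj oiel wsgs rdu xylmw ffyb
Hunk 4: at line 5 remove [fdh,dbtn,klzze] add [bvdg,bcbd,ozp] -> 15 lines: usua zfldz qbcqh ccwak pkjeu pujl bvdg bcbd ozp dvknj oiel wsgs rdu xylmw ffyb
Hunk 5: at line 11 remove [rdu] add [fevk,mhux] -> 16 lines: usua zfldz qbcqh ccwak pkjeu pujl bvdg bcbd ozp dvknj oiel wsgs fevk mhux xylmw ffyb
Final line count: 16

Answer: 16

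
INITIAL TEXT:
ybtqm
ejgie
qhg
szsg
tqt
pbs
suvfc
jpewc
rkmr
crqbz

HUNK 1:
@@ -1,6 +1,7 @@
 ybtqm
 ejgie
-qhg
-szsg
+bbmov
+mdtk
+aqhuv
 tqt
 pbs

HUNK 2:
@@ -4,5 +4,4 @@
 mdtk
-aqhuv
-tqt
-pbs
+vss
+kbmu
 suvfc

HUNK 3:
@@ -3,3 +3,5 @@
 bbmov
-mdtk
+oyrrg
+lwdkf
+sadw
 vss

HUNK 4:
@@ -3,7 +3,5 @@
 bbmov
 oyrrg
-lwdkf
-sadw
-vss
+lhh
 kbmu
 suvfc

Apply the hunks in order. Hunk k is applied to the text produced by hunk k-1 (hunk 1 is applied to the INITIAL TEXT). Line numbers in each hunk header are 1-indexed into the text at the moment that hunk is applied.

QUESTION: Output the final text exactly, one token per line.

Hunk 1: at line 1 remove [qhg,szsg] add [bbmov,mdtk,aqhuv] -> 11 lines: ybtqm ejgie bbmov mdtk aqhuv tqt pbs suvfc jpewc rkmr crqbz
Hunk 2: at line 4 remove [aqhuv,tqt,pbs] add [vss,kbmu] -> 10 lines: ybtqm ejgie bbmov mdtk vss kbmu suvfc jpewc rkmr crqbz
Hunk 3: at line 3 remove [mdtk] add [oyrrg,lwdkf,sadw] -> 12 lines: ybtqm ejgie bbmov oyrrg lwdkf sadw vss kbmu suvfc jpewc rkmr crqbz
Hunk 4: at line 3 remove [lwdkf,sadw,vss] add [lhh] -> 10 lines: ybtqm ejgie bbmov oyrrg lhh kbmu suvfc jpewc rkmr crqbz

Answer: ybtqm
ejgie
bbmov
oyrrg
lhh
kbmu
suvfc
jpewc
rkmr
crqbz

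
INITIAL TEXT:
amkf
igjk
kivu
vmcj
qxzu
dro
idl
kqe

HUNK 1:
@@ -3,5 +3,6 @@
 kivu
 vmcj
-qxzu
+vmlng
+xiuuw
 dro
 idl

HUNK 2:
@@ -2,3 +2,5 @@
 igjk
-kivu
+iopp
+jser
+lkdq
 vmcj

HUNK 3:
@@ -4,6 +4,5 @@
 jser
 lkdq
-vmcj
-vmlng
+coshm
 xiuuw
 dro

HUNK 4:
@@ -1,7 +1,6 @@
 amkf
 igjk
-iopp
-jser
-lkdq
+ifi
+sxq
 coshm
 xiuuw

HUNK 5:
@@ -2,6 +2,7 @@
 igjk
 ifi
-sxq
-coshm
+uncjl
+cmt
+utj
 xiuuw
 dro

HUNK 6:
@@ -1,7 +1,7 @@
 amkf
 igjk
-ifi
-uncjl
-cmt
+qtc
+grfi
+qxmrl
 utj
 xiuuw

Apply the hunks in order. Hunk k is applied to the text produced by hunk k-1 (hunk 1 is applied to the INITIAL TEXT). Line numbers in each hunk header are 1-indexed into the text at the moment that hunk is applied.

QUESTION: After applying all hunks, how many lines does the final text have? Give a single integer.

Hunk 1: at line 3 remove [qxzu] add [vmlng,xiuuw] -> 9 lines: amkf igjk kivu vmcj vmlng xiuuw dro idl kqe
Hunk 2: at line 2 remove [kivu] add [iopp,jser,lkdq] -> 11 lines: amkf igjk iopp jser lkdq vmcj vmlng xiuuw dro idl kqe
Hunk 3: at line 4 remove [vmcj,vmlng] add [coshm] -> 10 lines: amkf igjk iopp jser lkdq coshm xiuuw dro idl kqe
Hunk 4: at line 1 remove [iopp,jser,lkdq] add [ifi,sxq] -> 9 lines: amkf igjk ifi sxq coshm xiuuw dro idl kqe
Hunk 5: at line 2 remove [sxq,coshm] add [uncjl,cmt,utj] -> 10 lines: amkf igjk ifi uncjl cmt utj xiuuw dro idl kqe
Hunk 6: at line 1 remove [ifi,uncjl,cmt] add [qtc,grfi,qxmrl] -> 10 lines: amkf igjk qtc grfi qxmrl utj xiuuw dro idl kqe
Final line count: 10

Answer: 10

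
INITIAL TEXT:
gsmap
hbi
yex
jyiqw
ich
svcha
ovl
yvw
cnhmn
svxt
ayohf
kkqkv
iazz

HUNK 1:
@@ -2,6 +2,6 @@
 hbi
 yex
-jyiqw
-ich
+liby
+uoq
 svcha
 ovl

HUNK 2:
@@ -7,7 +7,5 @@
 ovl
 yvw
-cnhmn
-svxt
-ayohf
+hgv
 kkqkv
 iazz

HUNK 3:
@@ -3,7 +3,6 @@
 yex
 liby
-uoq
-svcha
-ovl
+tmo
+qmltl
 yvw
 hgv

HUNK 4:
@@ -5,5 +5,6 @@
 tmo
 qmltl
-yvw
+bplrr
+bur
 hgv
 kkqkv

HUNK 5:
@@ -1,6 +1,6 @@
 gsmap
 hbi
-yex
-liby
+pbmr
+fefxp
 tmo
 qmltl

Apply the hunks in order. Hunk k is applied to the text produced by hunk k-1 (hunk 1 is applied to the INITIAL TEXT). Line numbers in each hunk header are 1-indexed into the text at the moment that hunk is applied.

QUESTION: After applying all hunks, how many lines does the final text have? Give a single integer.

Hunk 1: at line 2 remove [jyiqw,ich] add [liby,uoq] -> 13 lines: gsmap hbi yex liby uoq svcha ovl yvw cnhmn svxt ayohf kkqkv iazz
Hunk 2: at line 7 remove [cnhmn,svxt,ayohf] add [hgv] -> 11 lines: gsmap hbi yex liby uoq svcha ovl yvw hgv kkqkv iazz
Hunk 3: at line 3 remove [uoq,svcha,ovl] add [tmo,qmltl] -> 10 lines: gsmap hbi yex liby tmo qmltl yvw hgv kkqkv iazz
Hunk 4: at line 5 remove [yvw] add [bplrr,bur] -> 11 lines: gsmap hbi yex liby tmo qmltl bplrr bur hgv kkqkv iazz
Hunk 5: at line 1 remove [yex,liby] add [pbmr,fefxp] -> 11 lines: gsmap hbi pbmr fefxp tmo qmltl bplrr bur hgv kkqkv iazz
Final line count: 11

Answer: 11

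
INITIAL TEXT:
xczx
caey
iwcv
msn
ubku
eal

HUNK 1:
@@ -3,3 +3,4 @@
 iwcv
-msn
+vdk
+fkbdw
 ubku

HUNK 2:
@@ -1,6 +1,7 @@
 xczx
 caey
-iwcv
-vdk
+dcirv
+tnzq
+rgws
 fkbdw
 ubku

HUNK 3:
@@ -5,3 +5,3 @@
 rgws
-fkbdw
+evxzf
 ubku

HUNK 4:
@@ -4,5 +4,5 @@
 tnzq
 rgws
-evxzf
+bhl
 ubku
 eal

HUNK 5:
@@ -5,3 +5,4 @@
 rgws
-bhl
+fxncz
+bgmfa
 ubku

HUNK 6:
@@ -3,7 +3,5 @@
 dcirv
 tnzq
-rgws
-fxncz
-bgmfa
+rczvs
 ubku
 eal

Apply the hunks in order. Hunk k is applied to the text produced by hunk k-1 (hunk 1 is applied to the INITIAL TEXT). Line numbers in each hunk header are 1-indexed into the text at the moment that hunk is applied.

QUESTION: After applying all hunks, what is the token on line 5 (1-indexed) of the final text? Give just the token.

Answer: rczvs

Derivation:
Hunk 1: at line 3 remove [msn] add [vdk,fkbdw] -> 7 lines: xczx caey iwcv vdk fkbdw ubku eal
Hunk 2: at line 1 remove [iwcv,vdk] add [dcirv,tnzq,rgws] -> 8 lines: xczx caey dcirv tnzq rgws fkbdw ubku eal
Hunk 3: at line 5 remove [fkbdw] add [evxzf] -> 8 lines: xczx caey dcirv tnzq rgws evxzf ubku eal
Hunk 4: at line 4 remove [evxzf] add [bhl] -> 8 lines: xczx caey dcirv tnzq rgws bhl ubku eal
Hunk 5: at line 5 remove [bhl] add [fxncz,bgmfa] -> 9 lines: xczx caey dcirv tnzq rgws fxncz bgmfa ubku eal
Hunk 6: at line 3 remove [rgws,fxncz,bgmfa] add [rczvs] -> 7 lines: xczx caey dcirv tnzq rczvs ubku eal
Final line 5: rczvs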